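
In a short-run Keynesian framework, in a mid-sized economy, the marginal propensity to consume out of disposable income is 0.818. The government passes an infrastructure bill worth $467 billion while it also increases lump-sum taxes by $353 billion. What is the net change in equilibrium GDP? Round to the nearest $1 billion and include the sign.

Expenditure multiplier = 1/(1 − MPC) = 1/(1 − 0.818) = 1/0.182 ≈ 5.495.
ΔG contributes k·ΔG = (+$467 billion) / 0.182 ≈ +$2,565.9 billion.
ΔT of +$353 billion changes first-round spending by −c·ΔT = −$288.754 billion, contributing k·(−c·ΔT) = (−$288.754 billion) / 0.182 ≈ −$1,586.6 billion.
Net ΔY = k(ΔG − c·ΔT) = (+$178.246 billion) / 0.182 ≈ +$979 billion.

+$979 billion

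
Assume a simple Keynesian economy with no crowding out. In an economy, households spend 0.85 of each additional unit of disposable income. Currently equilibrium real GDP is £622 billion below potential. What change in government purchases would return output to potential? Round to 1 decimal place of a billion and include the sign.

+£93.3 billion

Spending multiplier = 1/(1 − MPC) = 1/(1 − 0.85) = 1/0.15 ≈ 6.667.
Need ΔY = +£622 billion, so ΔG = ΔY/k = (+£622 billion) × 0.15 = +£93.3 billion.
The government should increase government purchases by £93.3 billion.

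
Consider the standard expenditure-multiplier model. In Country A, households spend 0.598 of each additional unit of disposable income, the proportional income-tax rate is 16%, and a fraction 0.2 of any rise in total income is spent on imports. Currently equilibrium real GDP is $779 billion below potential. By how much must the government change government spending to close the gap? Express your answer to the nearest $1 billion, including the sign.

Spending multiplier = 1/(1 − c(1−t) + m) = 1/(1 − 0.598×0.84 + 0.2) = 1/0.69768 ≈ 1.433.
Need ΔY = +$779 billion, so ΔG = ΔY/k = (+$779 billion) × 0.69768 ≈ +$543 billion.
The government should increase government spending by $543 billion.

+$543 billion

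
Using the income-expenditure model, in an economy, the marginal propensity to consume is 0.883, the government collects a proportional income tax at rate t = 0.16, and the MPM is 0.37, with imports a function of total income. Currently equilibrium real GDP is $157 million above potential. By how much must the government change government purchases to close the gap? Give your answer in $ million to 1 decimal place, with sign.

−$98.6 million

Spending multiplier = 1/(1 − c(1−t) + m) = 1/(1 − 0.883×0.84 + 0.37) = 1/0.62828 ≈ 1.592.
Need ΔY = −$157 million, so ΔG = ΔY/k = (−$157 million) × 0.62828 ≈ −$98.6 million.
The government should cut government purchases by $98.6 million.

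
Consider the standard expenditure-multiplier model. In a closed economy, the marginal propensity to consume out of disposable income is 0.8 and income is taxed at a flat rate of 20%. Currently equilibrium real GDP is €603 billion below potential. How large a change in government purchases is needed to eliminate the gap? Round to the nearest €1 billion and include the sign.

+€217 billion

Spending multiplier = 1/(1 − c(1−t)) = 1/(1 − 0.8×0.8) = 1/0.36 ≈ 2.778.
Need ΔY = +€603 billion, so ΔG = ΔY/k = (+€603 billion) × 0.36 ≈ +€217 billion.
The government should increase government purchases by €217 billion.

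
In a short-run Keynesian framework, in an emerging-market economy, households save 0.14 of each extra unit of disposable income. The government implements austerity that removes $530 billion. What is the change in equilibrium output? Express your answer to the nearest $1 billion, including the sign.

−$3,786 billion

MPC = 1 − MPS = 1 − 0.14 = 0.86.
Government-spending multiplier = 1/(1 − MPC) = 1/(1 − 0.86) = 1/0.14 ≈ 7.143.
ΔY = k × ΔG = (−$530 billion) / 0.14 ≈ −$3,786 billion.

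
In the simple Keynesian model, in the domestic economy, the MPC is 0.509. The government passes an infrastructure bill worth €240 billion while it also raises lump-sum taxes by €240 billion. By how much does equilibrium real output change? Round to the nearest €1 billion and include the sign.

+€240 billion

Expenditure multiplier = 1/(1 − MPC) = 1/(1 − 0.509) = 1/0.491 ≈ 2.037.
ΔG contributes k·ΔG = (+€240 billion) / 0.491 ≈ +€488.8 billion.
ΔT of +€240 billion changes first-round spending by −c·ΔT = −€122.16 billion, contributing k·(−c·ΔT) = (−€122.16 billion) / 0.491 ≈ −€248.8 billion.
With ΔG = ΔT and no other leakages, the balanced-budget multiplier is 1, so ΔY = ΔG = +€240 billion.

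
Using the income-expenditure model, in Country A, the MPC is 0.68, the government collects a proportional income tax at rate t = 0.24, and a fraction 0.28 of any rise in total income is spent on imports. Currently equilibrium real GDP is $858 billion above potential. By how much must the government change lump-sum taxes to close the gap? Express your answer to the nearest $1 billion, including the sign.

Spending multiplier = 1/(1 − c(1−t) + m) = 1/(1 − 0.68×0.76 + 0.28) = 1/0.7632 ≈ 1.31.
Tax multiplier = −c·k = −0.68/0.7632 ≈ −0.891. Need ΔY = −$858 billion, so ΔT = ΔY/(−c·k) = −(−$858 billion) × 0.7632 / 0.68 ≈ +$963 billion.
The government should raise lump-sum taxes by $963 billion.

+$963 billion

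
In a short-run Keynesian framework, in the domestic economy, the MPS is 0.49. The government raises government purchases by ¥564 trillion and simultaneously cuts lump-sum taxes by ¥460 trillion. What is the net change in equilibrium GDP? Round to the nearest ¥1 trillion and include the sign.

MPC = 1 − MPS = 1 − 0.49 = 0.51.
Expenditure multiplier = 1/(1 − MPC) = 1/(1 − 0.51) = 1/0.49 ≈ 2.041.
ΔG contributes k·ΔG = (+¥564 trillion) / 0.49 ≈ +¥1,151 trillion.
ΔT of −¥460 trillion changes first-round spending by −c·ΔT = +¥234.6 trillion, contributing k·(−c·ΔT) = (+¥234.6 trillion) / 0.49 ≈ +¥478.8 trillion.
Net ΔY = k(ΔG − c·ΔT) = (+¥798.6 trillion) / 0.49 ≈ +¥1,630 trillion.

+¥1,630 trillion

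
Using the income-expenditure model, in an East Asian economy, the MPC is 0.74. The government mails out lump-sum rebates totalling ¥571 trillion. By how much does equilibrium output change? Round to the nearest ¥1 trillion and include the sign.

A lump-sum tax change of −¥571 trillion shifts disposable income by +¥571 trillion; first-round consumption changes by −c × ΔT = −0.74 × (−¥571 trillion) = +¥422.54 trillion.
Expenditure multiplier = 1/(1 − MPC) = 1/(1 − 0.74) = 1/0.26 ≈ 3.846.
The tax multiplier is −c × k ≈ −2.846, so ΔY = k × (−c·ΔT) = (+¥422.54 trillion) / 0.26 ≈ +¥1,625 trillion.

+¥1,625 trillion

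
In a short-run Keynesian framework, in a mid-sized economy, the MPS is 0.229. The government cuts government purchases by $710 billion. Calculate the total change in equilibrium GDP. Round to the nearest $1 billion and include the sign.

MPC = 1 − MPS = 1 − 0.229 = 0.771.
Expenditure multiplier = 1/(1 − MPC) = 1/(1 − 0.771) = 1/0.229 ≈ 4.367.
ΔY = k × ΔG = (−$710 billion) / 0.229 ≈ −$3,100 billion.

−$3,100 billion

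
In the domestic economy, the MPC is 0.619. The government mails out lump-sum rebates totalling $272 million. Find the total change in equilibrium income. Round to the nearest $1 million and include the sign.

+$442 million

A lump-sum tax change of −$272 million shifts disposable income by +$272 million; first-round consumption changes by −c × ΔT = −0.619 × (−$272 million) = +$168.368 million.
Expenditure multiplier = 1/(1 − MPC) = 1/(1 − 0.619) = 1/0.381 ≈ 2.625.
The tax multiplier is −c × k ≈ −1.625, so ΔY = k × (−c·ΔT) = (+$168.368 million) / 0.381 ≈ +$442 million.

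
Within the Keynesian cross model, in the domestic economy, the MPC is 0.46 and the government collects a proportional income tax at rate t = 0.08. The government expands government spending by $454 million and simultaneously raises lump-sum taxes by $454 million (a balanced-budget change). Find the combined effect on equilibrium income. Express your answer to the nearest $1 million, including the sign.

+$425 million

Expenditure multiplier = 1/(1 − c(1−t)) = 1/(1 − 0.46×0.92) = 1/0.5768 ≈ 1.734.
ΔG contributes k·ΔG = (+$454 million) / 0.5768 ≈ +$787.1 million.
ΔT of +$454 million changes first-round spending by −c·ΔT = −$208.84 million, contributing k·(−c·ΔT) = (−$208.84 million) / 0.5768 ≈ −$362.1 million.
Net ΔY = k(ΔG − c·ΔT) = (+$245.16 million) / 0.5768 ≈ +$425 million.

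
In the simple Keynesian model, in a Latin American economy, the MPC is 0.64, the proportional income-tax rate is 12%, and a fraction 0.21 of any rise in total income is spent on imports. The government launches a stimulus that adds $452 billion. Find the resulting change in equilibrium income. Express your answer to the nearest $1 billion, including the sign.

+$699 billion

Government-spending multiplier = 1/(1 − c(1−t) + m) = 1/(1 − 0.64×0.88 + 0.21) = 1/0.6468 ≈ 1.546.
ΔY = k × ΔG = (+$452 billion) / 0.6468 ≈ +$699 billion.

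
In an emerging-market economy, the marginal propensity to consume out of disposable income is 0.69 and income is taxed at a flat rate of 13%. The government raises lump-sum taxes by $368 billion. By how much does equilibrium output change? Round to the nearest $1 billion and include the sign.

A lump-sum tax change of +$368 billion shifts disposable income by −$368 billion; first-round consumption changes by −c × ΔT = −0.69 × (+$368 billion) = −$253.92 billion.
Expenditure multiplier = 1/(1 − c(1−t)) = 1/(1 − 0.69×0.87) = 1/0.3997 ≈ 2.502.
The tax multiplier is −c × k ≈ −1.726, so ΔY = k × (−c·ΔT) = (−$253.92 billion) / 0.3997 ≈ −$635 billion.

−$635 billion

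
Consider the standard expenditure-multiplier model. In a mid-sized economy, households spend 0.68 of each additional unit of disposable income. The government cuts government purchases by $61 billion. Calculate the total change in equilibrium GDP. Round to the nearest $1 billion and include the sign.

Government-spending multiplier = 1/(1 − MPC) = 1/(1 − 0.68) = 1/0.32 = 3.125.
ΔY = k × ΔG = (−$61 billion) / 0.32 ≈ −$191 billion.

−$191 billion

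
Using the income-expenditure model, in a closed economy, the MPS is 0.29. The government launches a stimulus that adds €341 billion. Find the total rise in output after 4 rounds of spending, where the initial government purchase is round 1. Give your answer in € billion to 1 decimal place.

€877.1 billion

MPC = 1 − MPS = 1 − 0.29 = 0.71.
Round 1 adds ΔG = €341 billion; each later round is MPC = 0.71 times the previous.
After 4 rounds: 341 + 242.11 + 171.8981 + 122.047651 = ΔG·(1 − c^4)/(1 − c) = 341 × (1 − 0.25411681)/0.29 ≈ €877.1 billion.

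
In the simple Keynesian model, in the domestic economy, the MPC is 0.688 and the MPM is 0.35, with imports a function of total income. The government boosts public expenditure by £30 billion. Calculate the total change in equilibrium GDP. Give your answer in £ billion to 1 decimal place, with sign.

+£45.3 billion

Expenditure multiplier = 1/(1 − c + m) = 1/(1 − 0.688 + 0.35) = 1/0.662 ≈ 1.511.
ΔY = k × ΔG = (+£30 billion) / 0.662 ≈ +£45.3 billion.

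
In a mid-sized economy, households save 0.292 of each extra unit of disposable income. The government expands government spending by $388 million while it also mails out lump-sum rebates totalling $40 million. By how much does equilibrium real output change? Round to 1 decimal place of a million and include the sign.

MPC = 1 − MPS = 1 − 0.292 = 0.708.
Expenditure multiplier = 1/(1 − MPC) = 1/(1 − 0.708) = 1/0.292 ≈ 3.425.
ΔG contributes k·ΔG = (+$388 million) / 0.292 ≈ +$1,328.8 million.
ΔT of −$40 million changes first-round spending by −c·ΔT = +$28.32 million, contributing k·(−c·ΔT) = (+$28.32 million) / 0.292 ≈ +$97 million.
Net ΔY = k(ΔG − c·ΔT) = (+$416.32 million) / 0.292 ≈ +$1,425.8 million.

+$1,425.8 million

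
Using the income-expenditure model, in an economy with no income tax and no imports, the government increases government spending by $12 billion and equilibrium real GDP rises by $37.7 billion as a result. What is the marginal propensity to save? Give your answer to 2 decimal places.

0.32

Implied spending multiplier k = ΔY/ΔG = 37.7/12 ≈ 3.1417.
Since k = 1/(1 − MPC), MPC = 1 − 1/k = 1 − ΔG/ΔY = 1 − 12/37.7 ≈ 0.68.
MPS = 1 − MPC = 0.32.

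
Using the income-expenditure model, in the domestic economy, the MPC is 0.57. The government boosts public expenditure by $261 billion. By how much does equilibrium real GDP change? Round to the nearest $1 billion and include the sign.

+$607 billion

Expenditure multiplier = 1/(1 − MPC) = 1/(1 − 0.57) = 1/0.43 ≈ 2.326.
ΔY = k × ΔG = (+$261 billion) / 0.43 ≈ +$607 billion.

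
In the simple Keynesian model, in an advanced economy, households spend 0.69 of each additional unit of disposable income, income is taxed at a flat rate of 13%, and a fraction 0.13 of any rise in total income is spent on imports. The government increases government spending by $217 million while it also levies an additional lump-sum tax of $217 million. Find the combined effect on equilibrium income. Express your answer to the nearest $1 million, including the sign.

+$127 million

Expenditure multiplier = 1/(1 − c(1−t) + m) = 1/(1 − 0.69×0.87 + 0.13) = 1/0.5297 ≈ 1.888.
ΔG contributes k·ΔG = (+$217 million) / 0.5297 ≈ +$409.7 million.
ΔT of +$217 million changes first-round spending by −c·ΔT = −$149.73 million, contributing k·(−c·ΔT) = (−$149.73 million) / 0.5297 ≈ −$282.7 million.
Net ΔY = k(ΔG − c·ΔT) = (+$67.27 million) / 0.5297 ≈ +$127 million.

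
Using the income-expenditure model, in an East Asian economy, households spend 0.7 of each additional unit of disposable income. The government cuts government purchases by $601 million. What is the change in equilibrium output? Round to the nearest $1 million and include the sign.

Expenditure multiplier = 1/(1 − MPC) = 1/(1 − 0.7) = 1/0.3 ≈ 3.333.
ΔY = k × ΔG = (−$601 million) / 0.3 ≈ −$2,003 million.

−$2,003 million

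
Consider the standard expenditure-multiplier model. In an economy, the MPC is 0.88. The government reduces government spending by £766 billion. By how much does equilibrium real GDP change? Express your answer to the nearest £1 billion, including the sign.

−£6,383 billion

Spending multiplier = 1/(1 − MPC) = 1/(1 − 0.88) = 1/0.12 ≈ 8.333.
ΔY = k × ΔG = (−£766 billion) / 0.12 ≈ −£6,383 billion.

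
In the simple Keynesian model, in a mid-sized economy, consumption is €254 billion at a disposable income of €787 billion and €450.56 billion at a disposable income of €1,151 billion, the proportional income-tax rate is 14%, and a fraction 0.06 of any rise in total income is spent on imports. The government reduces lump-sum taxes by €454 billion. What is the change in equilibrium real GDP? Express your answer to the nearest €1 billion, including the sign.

+€412 billion

MPC = ΔC/ΔYd = (450.56 − 254)/(1,151 − 787) = 196.56/364 = 0.54.
A lump-sum tax change of −€454 billion shifts disposable income by +€454 billion; first-round consumption changes by −c × ΔT = −0.54 × (−€454 billion) = +€245.16 billion.
Expenditure multiplier = 1/(1 − c(1−t) + m) = 1/(1 − 0.54×0.86 + 0.06) = 1/0.5956 ≈ 1.679.
The tax multiplier is −c × k ≈ −0.907, so ΔY = k × (−c·ΔT) = (+€245.16 billion) / 0.5956 ≈ +€412 billion.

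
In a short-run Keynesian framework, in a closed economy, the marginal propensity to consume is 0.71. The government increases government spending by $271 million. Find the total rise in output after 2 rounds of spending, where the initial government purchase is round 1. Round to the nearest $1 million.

Round 1 adds ΔG = $271 million; each later round is MPC = 0.71 times the previous.
After 2 rounds: 271 + 192.41 = ΔG·(1 − c^2)/(1 − c) = 271 × (1 − 0.5041)/0.29 ≈ $463 million.

$463 million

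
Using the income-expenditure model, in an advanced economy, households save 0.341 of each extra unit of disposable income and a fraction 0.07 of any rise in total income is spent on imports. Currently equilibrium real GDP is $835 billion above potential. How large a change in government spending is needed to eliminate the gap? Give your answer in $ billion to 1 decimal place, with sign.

−$343.2 billion

MPC = 1 − MPS = 1 − 0.341 = 0.659.
Spending multiplier = 1/(1 − c + m) = 1/(1 − 0.659 + 0.07) = 1/0.411 ≈ 2.433.
Need ΔY = −$835 billion, so ΔG = ΔY/k = (−$835 billion) × 0.411 ≈ −$343.2 billion.
The government should cut government spending by $343.2 billion.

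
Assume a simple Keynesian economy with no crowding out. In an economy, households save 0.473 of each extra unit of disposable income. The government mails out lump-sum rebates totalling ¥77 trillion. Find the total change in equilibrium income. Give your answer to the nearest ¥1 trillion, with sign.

MPC = 1 − MPS = 1 − 0.473 = 0.527.
A lump-sum tax change of −¥77 trillion shifts disposable income by +¥77 trillion; first-round consumption changes by −c × ΔT = −0.527 × (−¥77 trillion) = +¥40.579 trillion.
Expenditure multiplier = 1/(1 − MPC) = 1/(1 − 0.527) = 1/0.473 ≈ 2.114.
The tax multiplier is −c × k ≈ −1.114, so ΔY = k × (−c·ΔT) = (+¥40.579 trillion) / 0.473 ≈ +¥86 trillion.

+¥86 trillion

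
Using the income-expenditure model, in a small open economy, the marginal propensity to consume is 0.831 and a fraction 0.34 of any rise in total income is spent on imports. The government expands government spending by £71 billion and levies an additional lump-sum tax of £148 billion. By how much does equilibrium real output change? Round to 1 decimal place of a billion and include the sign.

Expenditure multiplier = 1/(1 − c + m) = 1/(1 − 0.831 + 0.34) = 1/0.509 ≈ 1.965.
ΔG contributes k·ΔG = (+£71 billion) / 0.509 ≈ +£139.5 billion.
ΔT of +£148 billion changes first-round spending by −c·ΔT = −£122.988 billion, contributing k·(−c·ΔT) = (−£122.988 billion) / 0.509 ≈ −£241.6 billion.
Net ΔY = k(ΔG − c·ΔT) = (−£51.988 billion) / 0.509 ≈ −£102.1 billion.

−£102.1 billion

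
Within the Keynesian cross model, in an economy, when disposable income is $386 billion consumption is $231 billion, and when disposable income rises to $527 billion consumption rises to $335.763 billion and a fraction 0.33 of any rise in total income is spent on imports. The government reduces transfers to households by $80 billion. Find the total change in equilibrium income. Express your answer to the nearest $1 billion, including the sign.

MPC = ΔC/ΔYd = (335.763 − 231)/(527 − 386) = 104.763/141 = 0.743.
The transfer change shifts disposable income by −$80 billion, so first-round consumption changes by c·ΔTR = 0.743 × (−$80 billion) = −$59.44 billion.
Expenditure multiplier = 1/(1 − c + m) = 1/(1 − 0.743 + 0.33) = 1/0.587 ≈ 1.704.
The transfer multiplier is c × k ≈ 1.266, so ΔY = k × (c·ΔTR) = (−$59.44 billion) / 0.587 ≈ −$101 billion.

−$101 billion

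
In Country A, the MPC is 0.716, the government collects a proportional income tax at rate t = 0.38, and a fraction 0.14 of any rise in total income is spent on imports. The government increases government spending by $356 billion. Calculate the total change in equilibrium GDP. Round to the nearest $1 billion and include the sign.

Government-spending multiplier = 1/(1 − c(1−t) + m) = 1/(1 − 0.716×0.62 + 0.14) = 1/0.69608 ≈ 1.437.
ΔY = k × ΔG = (+$356 billion) / 0.69608 ≈ +$511 billion.

+$511 billion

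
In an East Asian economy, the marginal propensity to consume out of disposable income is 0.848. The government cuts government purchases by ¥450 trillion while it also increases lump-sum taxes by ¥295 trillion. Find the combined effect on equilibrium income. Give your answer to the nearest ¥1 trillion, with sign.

−¥4,606 trillion

Expenditure multiplier = 1/(1 − MPC) = 1/(1 − 0.848) = 1/0.152 ≈ 6.579.
ΔG contributes k·ΔG = (−¥450 trillion) / 0.152 ≈ −¥2,960.5 trillion.
ΔT of +¥295 trillion changes first-round spending by −c·ΔT = −¥250.16 trillion, contributing k·(−c·ΔT) = (−¥250.16 trillion) / 0.152 ≈ −¥1,645.8 trillion.
Net ΔY = k(ΔG − c·ΔT) = (−¥700.16 trillion) / 0.152 ≈ −¥4,606 trillion.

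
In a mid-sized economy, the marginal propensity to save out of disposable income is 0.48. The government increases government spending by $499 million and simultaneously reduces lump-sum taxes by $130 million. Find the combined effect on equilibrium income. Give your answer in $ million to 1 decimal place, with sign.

+$1,180.4 million

MPC = 1 − MPS = 1 − 0.48 = 0.52.
Expenditure multiplier = 1/(1 − MPC) = 1/(1 − 0.52) = 1/0.48 ≈ 2.083.
ΔG contributes k·ΔG = (+$499 million) / 0.48 ≈ +$1,039.6 million.
ΔT of −$130 million changes first-round spending by −c·ΔT = +$67.6 million, contributing k·(−c·ΔT) = (+$67.6 million) / 0.48 ≈ +$140.8 million.
Net ΔY = k(ΔG − c·ΔT) = (+$566.6 million) / 0.48 ≈ +$1,180.4 million.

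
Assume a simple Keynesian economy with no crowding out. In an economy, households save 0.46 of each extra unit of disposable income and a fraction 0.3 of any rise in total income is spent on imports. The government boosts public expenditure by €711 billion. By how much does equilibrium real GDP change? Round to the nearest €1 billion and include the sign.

+€936 billion

MPC = 1 − MPS = 1 − 0.46 = 0.54.
Expenditure multiplier = 1/(1 − c + m) = 1/(1 − 0.54 + 0.3) = 1/0.76 ≈ 1.316.
ΔY = k × ΔG = (+€711 billion) / 0.76 ≈ +€936 billion.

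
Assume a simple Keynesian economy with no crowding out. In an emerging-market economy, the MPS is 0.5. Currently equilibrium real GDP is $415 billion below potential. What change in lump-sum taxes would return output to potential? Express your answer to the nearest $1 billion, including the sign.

MPC = 1 − MPS = 1 − 0.5 = 0.5.
Spending multiplier = 1/(1 − MPC) = 1/(1 − 0.5) = 1/0.5 = 2.
Tax multiplier = −c·k = −0.5/0.5 = −1. Need ΔY = +$415 billion, so ΔT = ΔY/(−c·k) = −(+$415 billion) × 0.5 / 0.5 = −$415 billion.
The government should cut lump-sum taxes by $415 billion.

−$415 billion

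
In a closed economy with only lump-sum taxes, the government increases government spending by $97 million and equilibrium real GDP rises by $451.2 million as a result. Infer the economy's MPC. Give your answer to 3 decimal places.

Implied spending multiplier k = ΔY/ΔG = 451.2/97 ≈ 4.6515.
Since k = 1/(1 − MPC), MPC = 1 − 1/k = 1 − ΔG/ΔY = 1 − 97/451.2 ≈ 0.785.

0.785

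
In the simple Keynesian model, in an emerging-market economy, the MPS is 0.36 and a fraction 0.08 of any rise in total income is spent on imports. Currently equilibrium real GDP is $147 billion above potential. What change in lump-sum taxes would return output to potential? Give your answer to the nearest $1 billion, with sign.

+$101 billion

MPC = 1 − MPS = 1 − 0.36 = 0.64.
Spending multiplier = 1/(1 − c + m) = 1/(1 − 0.64 + 0.08) = 1/0.44 ≈ 2.273.
Tax multiplier = −c·k = −0.64/0.44 ≈ −1.455. Need ΔY = −$147 billion, so ΔT = ΔY/(−c·k) = −(−$147 billion) × 0.44 / 0.64 ≈ +$101 billion.
The government should raise lump-sum taxes by $101 billion.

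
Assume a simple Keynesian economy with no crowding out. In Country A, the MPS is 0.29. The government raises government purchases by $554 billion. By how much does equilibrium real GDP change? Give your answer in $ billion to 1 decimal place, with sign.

MPC = 1 − MPS = 1 − 0.29 = 0.71.
Spending multiplier = 1/(1 − MPC) = 1/(1 − 0.71) = 1/0.29 ≈ 3.448.
ΔY = k × ΔG = (+$554 billion) / 0.29 ≈ +$1,910.3 billion.

+$1,910.3 billion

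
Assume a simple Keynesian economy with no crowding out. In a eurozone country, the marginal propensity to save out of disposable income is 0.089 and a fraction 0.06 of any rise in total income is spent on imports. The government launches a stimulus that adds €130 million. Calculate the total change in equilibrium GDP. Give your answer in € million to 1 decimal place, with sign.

MPC = 1 − MPS = 1 − 0.089 = 0.911.
Expenditure multiplier = 1/(1 − c + m) = 1/(1 − 0.911 + 0.06) = 1/0.149 ≈ 6.711.
ΔY = k × ΔG = (+€130 million) / 0.149 ≈ +€872.5 million.

+€872.5 million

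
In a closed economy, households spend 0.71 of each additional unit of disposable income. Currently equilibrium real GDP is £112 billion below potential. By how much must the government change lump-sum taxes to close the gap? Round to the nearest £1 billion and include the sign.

−£46 billion

Spending multiplier = 1/(1 − MPC) = 1/(1 − 0.71) = 1/0.29 ≈ 3.448.
Tax multiplier = −c·k = −0.71/0.29 ≈ −2.448. Need ΔY = +£112 billion, so ΔT = ΔY/(−c·k) = −(+£112 billion) × 0.29 / 0.71 ≈ −£46 billion.
The government should cut lump-sum taxes by £46 billion.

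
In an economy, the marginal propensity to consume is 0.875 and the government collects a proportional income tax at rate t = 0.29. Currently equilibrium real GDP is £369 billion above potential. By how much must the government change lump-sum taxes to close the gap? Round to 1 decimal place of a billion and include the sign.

+£159.7 billion

Spending multiplier = 1/(1 − c(1−t)) = 1/(1 − 0.875×0.71) = 1/0.37875 ≈ 2.64.
Tax multiplier = −c·k = −0.875/0.37875 ≈ −2.31. Need ΔY = −£369 billion, so ΔT = ΔY/(−c·k) = −(−£369 billion) × 0.37875 / 0.875 ≈ +£159.7 billion.
The government should raise lump-sum taxes by £159.7 billion.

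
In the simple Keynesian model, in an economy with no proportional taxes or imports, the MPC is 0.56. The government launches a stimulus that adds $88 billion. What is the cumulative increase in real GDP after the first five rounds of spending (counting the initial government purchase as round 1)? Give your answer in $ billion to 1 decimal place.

$189.0 billion

Round 1 adds ΔG = $88 billion; each later round is MPC = 0.56 times the previous.
After 5 rounds: 88 + 49.28 + 27.5968 + 15.454208 + 8.65435648 = ΔG·(1 − c^5)/(1 − c) = 88 × (1 − 0.0550731776)/0.44 ≈ $189 billion.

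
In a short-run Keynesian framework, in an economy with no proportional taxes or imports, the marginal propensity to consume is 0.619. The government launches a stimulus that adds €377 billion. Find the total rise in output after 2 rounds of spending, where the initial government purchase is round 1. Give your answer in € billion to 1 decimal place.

€610.4 billion

Round 1 adds ΔG = €377 billion; each later round is MPC = 0.619 times the previous.
After 2 rounds: 377 + 233.363 = ΔG·(1 − c^2)/(1 − c) = 377 × (1 − 0.383161)/0.381 ≈ €610.4 billion.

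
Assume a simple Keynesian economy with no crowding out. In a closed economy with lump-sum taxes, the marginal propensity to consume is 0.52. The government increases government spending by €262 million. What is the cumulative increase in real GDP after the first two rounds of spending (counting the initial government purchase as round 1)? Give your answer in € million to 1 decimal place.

Round 1 adds ΔG = €262 million; each later round is MPC = 0.52 times the previous.
After 2 rounds: 262 + 136.24 = ΔG·(1 − c^2)/(1 − c) = 262 × (1 − 0.2704)/0.48 ≈ €398.2 million.

€398.2 million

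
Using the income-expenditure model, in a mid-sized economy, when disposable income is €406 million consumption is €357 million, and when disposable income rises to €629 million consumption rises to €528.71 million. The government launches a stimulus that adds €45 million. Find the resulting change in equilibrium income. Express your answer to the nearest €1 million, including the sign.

+€196 million

MPC = ΔC/ΔYd = (528.71 − 357)/(629 − 406) = 171.71/223 = 0.77.
Government-spending multiplier = 1/(1 − MPC) = 1/(1 − 0.77) = 1/0.23 ≈ 4.348.
ΔY = k × ΔG = (+€45 million) / 0.23 ≈ +€196 million.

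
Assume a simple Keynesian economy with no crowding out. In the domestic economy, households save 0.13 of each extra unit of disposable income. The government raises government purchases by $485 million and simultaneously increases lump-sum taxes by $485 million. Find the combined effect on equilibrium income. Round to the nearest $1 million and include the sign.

MPC = 1 − MPS = 1 − 0.13 = 0.87.
Expenditure multiplier = 1/(1 − MPC) = 1/(1 − 0.87) = 1/0.13 ≈ 7.692.
ΔG contributes k·ΔG = (+$485 million) / 0.13 ≈ +$3,730.8 million.
ΔT of +$485 million changes first-round spending by −c·ΔT = −$421.95 million, contributing k·(−c·ΔT) = (−$421.95 million) / 0.13 ≈ −$3,245.8 million.
With ΔG = ΔT and no other leakages, the balanced-budget multiplier is 1, so ΔY = ΔG = +$485 million.

+$485 million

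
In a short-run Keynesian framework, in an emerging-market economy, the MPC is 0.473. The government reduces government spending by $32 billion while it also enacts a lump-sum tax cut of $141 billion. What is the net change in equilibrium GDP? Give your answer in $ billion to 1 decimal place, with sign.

+$65.8 billion

Expenditure multiplier = 1/(1 − MPC) = 1/(1 − 0.473) = 1/0.527 ≈ 1.898.
ΔG contributes k·ΔG = (−$32 billion) / 0.527 ≈ −$60.7 billion.
ΔT of −$141 billion changes first-round spending by −c·ΔT = +$66.693 billion, contributing k·(−c·ΔT) = (+$66.693 billion) / 0.527 ≈ +$126.6 billion.
Net ΔY = k(ΔG − c·ΔT) = (+$34.693 billion) / 0.527 ≈ +$65.8 billion.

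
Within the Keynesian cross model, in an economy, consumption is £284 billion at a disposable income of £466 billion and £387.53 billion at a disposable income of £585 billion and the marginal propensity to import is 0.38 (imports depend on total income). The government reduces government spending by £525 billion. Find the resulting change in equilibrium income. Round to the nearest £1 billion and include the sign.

−£1,029 billion

MPC = ΔC/ΔYd = (387.53 − 284)/(585 − 466) = 103.53/119 = 0.87.
Government-spending multiplier = 1/(1 − c + m) = 1/(1 − 0.87 + 0.38) = 1/0.51 ≈ 1.961.
ΔY = k × ΔG = (−£525 billion) / 0.51 ≈ −£1,029 billion.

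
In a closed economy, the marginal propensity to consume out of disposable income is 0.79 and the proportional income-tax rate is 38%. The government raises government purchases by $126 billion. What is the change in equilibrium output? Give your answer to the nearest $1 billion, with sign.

Government-spending multiplier = 1/(1 − c(1−t)) = 1/(1 − 0.79×0.62) = 1/0.5102 ≈ 1.96.
ΔY = k × ΔG = (+$126 billion) / 0.5102 ≈ +$247 billion.

+$247 billion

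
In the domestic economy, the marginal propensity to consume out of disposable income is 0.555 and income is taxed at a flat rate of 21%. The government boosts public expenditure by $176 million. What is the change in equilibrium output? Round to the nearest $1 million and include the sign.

+$313 million

Government-spending multiplier = 1/(1 − c(1−t)) = 1/(1 − 0.555×0.79) = 1/0.56155 ≈ 1.781.
ΔY = k × ΔG = (+$176 million) / 0.56155 ≈ +$313 million.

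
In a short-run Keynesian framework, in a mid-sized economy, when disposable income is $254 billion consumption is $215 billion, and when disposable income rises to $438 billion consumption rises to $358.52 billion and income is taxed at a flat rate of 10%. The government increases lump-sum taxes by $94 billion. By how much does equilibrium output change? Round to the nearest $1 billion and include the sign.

−$246 billion

MPC = ΔC/ΔYd = (358.52 − 215)/(438 − 254) = 143.52/184 = 0.78.
A lump-sum tax change of +$94 billion shifts disposable income by −$94 billion; first-round consumption changes by −c × ΔT = −0.78 × (+$94 billion) = −$73.32 billion.
Expenditure multiplier = 1/(1 − c(1−t)) = 1/(1 − 0.78×0.9) = 1/0.298 ≈ 3.356.
The tax multiplier is −c × k ≈ −2.617, so ΔY = k × (−c·ΔT) = (−$73.32 billion) / 0.298 ≈ −$246 billion.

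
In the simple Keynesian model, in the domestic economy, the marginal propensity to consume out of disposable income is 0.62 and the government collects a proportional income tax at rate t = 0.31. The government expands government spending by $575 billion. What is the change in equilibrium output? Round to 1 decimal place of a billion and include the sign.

+$1,004.9 billion

Expenditure multiplier = 1/(1 − c(1−t)) = 1/(1 − 0.62×0.69) = 1/0.5722 ≈ 1.748.
ΔY = k × ΔG = (+$575 billion) / 0.5722 ≈ +$1,004.9 billion.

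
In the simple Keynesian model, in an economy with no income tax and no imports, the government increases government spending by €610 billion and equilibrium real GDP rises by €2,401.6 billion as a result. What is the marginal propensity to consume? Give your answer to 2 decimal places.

0.75

Implied spending multiplier k = ΔY/ΔG = 2,401.6/610 ≈ 3.937.
Since k = 1/(1 − MPC), MPC = 1 − 1/k = 1 − ΔG/ΔY = 1 − 610/2,401.6 ≈ 0.75.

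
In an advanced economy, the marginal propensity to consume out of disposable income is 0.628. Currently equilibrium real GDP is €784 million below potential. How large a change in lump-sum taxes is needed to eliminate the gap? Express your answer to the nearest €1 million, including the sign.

−€464 million

Spending multiplier = 1/(1 − MPC) = 1/(1 − 0.628) = 1/0.372 ≈ 2.688.
Tax multiplier = −c·k = −0.628/0.372 ≈ −1.688. Need ΔY = +€784 million, so ΔT = ΔY/(−c·k) = −(+€784 million) × 0.372 / 0.628 ≈ −€464 million.
The government should cut lump-sum taxes by €464 million.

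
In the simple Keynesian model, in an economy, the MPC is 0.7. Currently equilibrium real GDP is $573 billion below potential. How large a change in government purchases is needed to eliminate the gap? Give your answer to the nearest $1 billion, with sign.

Spending multiplier = 1/(1 − MPC) = 1/(1 − 0.7) = 1/0.3 ≈ 3.333.
Need ΔY = +$573 billion, so ΔG = ΔY/k = (+$573 billion) × 0.3 ≈ +$172 billion.
The government should increase government purchases by $172 billion.

+$172 billion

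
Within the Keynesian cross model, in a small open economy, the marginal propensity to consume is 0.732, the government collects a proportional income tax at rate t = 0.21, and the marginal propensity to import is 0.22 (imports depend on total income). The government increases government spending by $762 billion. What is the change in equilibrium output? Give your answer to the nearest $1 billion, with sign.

+$1,187 billion

Expenditure multiplier = 1/(1 − c(1−t) + m) = 1/(1 − 0.732×0.79 + 0.22) = 1/0.64172 ≈ 1.558.
ΔY = k × ΔG = (+$762 billion) / 0.64172 ≈ +$1,187 billion.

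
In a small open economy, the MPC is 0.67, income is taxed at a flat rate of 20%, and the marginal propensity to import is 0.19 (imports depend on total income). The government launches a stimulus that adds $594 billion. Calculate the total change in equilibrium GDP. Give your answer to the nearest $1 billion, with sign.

Expenditure multiplier = 1/(1 − c(1−t) + m) = 1/(1 − 0.67×0.8 + 0.19) = 1/0.654 ≈ 1.529.
ΔY = k × ΔG = (+$594 billion) / 0.654 ≈ +$908 billion.

+$908 billion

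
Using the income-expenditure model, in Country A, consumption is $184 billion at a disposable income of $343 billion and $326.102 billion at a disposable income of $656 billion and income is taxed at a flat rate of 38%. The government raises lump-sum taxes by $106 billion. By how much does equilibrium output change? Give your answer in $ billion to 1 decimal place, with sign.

−$67.0 billion

MPC = ΔC/ΔYd = (326.102 − 184)/(656 − 343) = 142.102/313 = 0.454.
A lump-sum tax change of +$106 billion shifts disposable income by −$106 billion; first-round consumption changes by −c × ΔT = −0.454 × (+$106 billion) = −$48.124 billion.
Expenditure multiplier = 1/(1 − c(1−t)) = 1/(1 − 0.454×0.62) = 1/0.71852 ≈ 1.392.
The tax multiplier is −c × k ≈ −0.632, so ΔY = k × (−c·ΔT) = (−$48.124 billion) / 0.71852 ≈ −$67 billion.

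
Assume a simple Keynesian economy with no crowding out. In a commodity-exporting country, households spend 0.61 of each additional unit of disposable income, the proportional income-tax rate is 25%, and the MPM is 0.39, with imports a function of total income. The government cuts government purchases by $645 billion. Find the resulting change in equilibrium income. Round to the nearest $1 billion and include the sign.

−$692 billion

Expenditure multiplier = 1/(1 − c(1−t) + m) = 1/(1 − 0.61×0.75 + 0.39) = 1/0.9325 ≈ 1.072.
ΔY = k × ΔG = (−$645 billion) / 0.9325 ≈ −$692 billion.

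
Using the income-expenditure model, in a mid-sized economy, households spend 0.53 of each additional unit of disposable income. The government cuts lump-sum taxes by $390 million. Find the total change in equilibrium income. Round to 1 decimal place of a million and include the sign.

+$439.8 million

A lump-sum tax change of −$390 million shifts disposable income by +$390 million; first-round consumption changes by −c × ΔT = −0.53 × (−$390 million) = +$206.7 million.
Expenditure multiplier = 1/(1 − MPC) = 1/(1 − 0.53) = 1/0.47 ≈ 2.128.
The tax multiplier is −c × k ≈ −1.128, so ΔY = k × (−c·ΔT) = (+$206.7 million) / 0.47 ≈ +$439.8 million.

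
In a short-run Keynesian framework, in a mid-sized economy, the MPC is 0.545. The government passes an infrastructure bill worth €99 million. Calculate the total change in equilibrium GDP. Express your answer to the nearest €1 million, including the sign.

+€218 million

Government-spending multiplier = 1/(1 − MPC) = 1/(1 − 0.545) = 1/0.455 ≈ 2.198.
ΔY = k × ΔG = (+€99 million) / 0.455 ≈ +€218 million.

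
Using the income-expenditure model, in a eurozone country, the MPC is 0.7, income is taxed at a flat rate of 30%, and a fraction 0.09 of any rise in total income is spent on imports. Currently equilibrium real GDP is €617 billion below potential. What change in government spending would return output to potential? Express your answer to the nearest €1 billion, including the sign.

Spending multiplier = 1/(1 − c(1−t) + m) = 1/(1 − 0.7×0.7 + 0.09) = 1/0.6 ≈ 1.667.
Need ΔY = +€617 billion, so ΔG = ΔY/k = (+€617 billion) × 0.6 ≈ +€370 billion.
The government should increase government spending by €370 billion.

+€370 billion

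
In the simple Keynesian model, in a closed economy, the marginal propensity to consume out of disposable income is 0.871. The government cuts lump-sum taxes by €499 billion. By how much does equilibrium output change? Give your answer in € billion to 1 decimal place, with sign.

A lump-sum tax change of −€499 billion shifts disposable income by +€499 billion; first-round consumption changes by −c × ΔT = −0.871 × (−€499 billion) = +€434.629 billion.
Expenditure multiplier = 1/(1 − MPC) = 1/(1 − 0.871) = 1/0.129 ≈ 7.752.
The tax multiplier is −c × k ≈ −6.752, so ΔY = k × (−c·ΔT) = (+€434.629 billion) / 0.129 ≈ +€3,369.2 billion.

+€3,369.2 billion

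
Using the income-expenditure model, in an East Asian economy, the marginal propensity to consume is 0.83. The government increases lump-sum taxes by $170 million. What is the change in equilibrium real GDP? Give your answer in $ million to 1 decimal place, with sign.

A lump-sum tax change of +$170 million shifts disposable income by −$170 million; first-round consumption changes by −c × ΔT = −0.83 × (+$170 million) = −$141.1 million.
Expenditure multiplier = 1/(1 − MPC) = 1/(1 − 0.83) = 1/0.17 ≈ 5.882.
The tax multiplier is −c × k ≈ −4.882, so ΔY = k × (−c·ΔT) = (−$141.1 million) / 0.17 = −$830 million.

−$830.0 million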